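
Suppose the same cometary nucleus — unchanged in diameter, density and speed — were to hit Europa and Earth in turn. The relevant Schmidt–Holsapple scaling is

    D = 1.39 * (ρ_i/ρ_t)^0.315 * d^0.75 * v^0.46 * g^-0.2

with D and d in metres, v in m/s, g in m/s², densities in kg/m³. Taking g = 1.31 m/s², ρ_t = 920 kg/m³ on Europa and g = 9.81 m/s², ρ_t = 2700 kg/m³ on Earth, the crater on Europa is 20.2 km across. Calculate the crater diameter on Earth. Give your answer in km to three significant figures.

D ≈ 9.62 km

The impactor-only factors (d, v, ρ_i) cancel in the ratio, leaving D_Earth/D_Europa = (g_Earth/g_Europa)^-0.2 · (ρ_t,Europa/ρ_t,Earth)^0.315.
(9.81/1.31)^-0.2 = 7.489^-0.2 = 0.6685
(920/2700)^0.315 = 0.3407^0.315 = 0.7124
Ratio = 0.6685 × 0.7124 = 0.4762
D_Earth = 0.4762 × 20.2 km = 9.62 km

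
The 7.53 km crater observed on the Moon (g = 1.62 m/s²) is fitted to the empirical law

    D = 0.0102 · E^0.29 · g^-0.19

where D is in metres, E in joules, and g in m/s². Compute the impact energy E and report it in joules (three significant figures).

E ≈ 2.36 × 10^20 J

Rearranging: E = [D / (0.0102 · g^-0.19)]^(1/0.29).
D = 7530 m.
g^-0.19 = 1.62^-0.19 = 0.9124
D / (0.0102 × 0.9124) = 7530 / (9.306 × 10^-3) = 8.092 × 10^5
E = (8.092 × 10^5)^3.4483 = 2.359 × 10^20 J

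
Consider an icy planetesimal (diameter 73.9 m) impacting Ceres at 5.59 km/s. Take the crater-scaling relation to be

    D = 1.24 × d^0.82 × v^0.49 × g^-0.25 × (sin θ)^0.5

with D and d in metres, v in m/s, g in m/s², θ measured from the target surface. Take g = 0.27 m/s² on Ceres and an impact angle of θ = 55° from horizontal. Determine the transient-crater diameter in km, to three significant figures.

D ≈ 3.64 km

In SI units: v = 5590 m/s.
d^0.82 = 73.9^0.82 = 34.06
v^0.49 = 5590^0.49 = 68.59
g^-0.25 = 0.27^-0.25 = 1.387
(sin 55°)^0.5 = 0.8192^0.5 = 0.9051
D = 1.24 × 34.06 × 68.59 × 1.387 × 0.9051 = 3637 m
   = 3.637 km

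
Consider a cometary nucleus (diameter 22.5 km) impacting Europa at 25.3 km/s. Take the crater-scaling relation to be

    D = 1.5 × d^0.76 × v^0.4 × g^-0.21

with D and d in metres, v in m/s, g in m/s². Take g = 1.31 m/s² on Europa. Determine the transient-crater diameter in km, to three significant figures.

D ≈ 166 km

In SI units: d = 22500 m, v = 25300 m/s.
d^0.76 = 22500^0.76 = 2031
v^0.4 = 25300^0.4 = 57.71
g^-0.21 = 1.31^-0.21 = 0.9449
D = 1.5 × 2031 × 57.71 × 0.9449 = 1.661 × 10^5 m
   = 166.1 km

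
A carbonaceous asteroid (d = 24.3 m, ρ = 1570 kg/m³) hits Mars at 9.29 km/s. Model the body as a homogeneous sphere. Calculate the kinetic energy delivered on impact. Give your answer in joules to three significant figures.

E ≈ 5.09 × 10^14 J

v = 9290 m/s.
Mass m = (π/6) ρ d³ = (π/6) × 1570 × (24.3)³ = 1.180 × 10^7 kg
E = ½ m v² = 0.5 × 1.180 × 10^7 × (9290)² = 5.092 × 10^14 J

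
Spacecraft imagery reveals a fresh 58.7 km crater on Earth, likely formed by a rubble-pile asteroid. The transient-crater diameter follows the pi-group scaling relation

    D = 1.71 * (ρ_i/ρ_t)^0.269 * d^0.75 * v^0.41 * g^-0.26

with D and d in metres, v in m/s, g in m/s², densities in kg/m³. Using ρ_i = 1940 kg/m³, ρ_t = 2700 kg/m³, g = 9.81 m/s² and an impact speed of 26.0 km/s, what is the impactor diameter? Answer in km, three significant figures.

Rearranging for d: d = [D / (1.71 · (1940/2700)^0.269 · 26000^0.41 · 9.81^-0.26)]^(1/0.75).
D = 58700 m.
(1940/2700)^0.269 = 0.9149
26000^0.41 = 64.59
9.81^-0.26 = 0.5523
Denominator = 1.71 × 0.9149 × 64.59 × 0.5523 = 55.81
D / 55.81 = 58700 / 55.81 = 1052
d = 1052^(1/0.75) = 1052^1.3333 = 10697 m

d ≈ 10.7 km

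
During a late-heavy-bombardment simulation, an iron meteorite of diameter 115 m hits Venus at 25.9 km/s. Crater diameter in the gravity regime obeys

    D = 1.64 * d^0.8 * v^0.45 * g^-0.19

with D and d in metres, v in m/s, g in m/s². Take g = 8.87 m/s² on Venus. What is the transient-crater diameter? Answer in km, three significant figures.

In SI units: v = 25900 m/s.
d^0.8 = 115^0.8 = 44.52
v^0.45 = 25900^0.45 = 96.82
g^-0.19 = 8.87^-0.19 = 0.6605
D = 1.64 × 44.52 × 96.82 × 0.6605 = 4669 m
   = 4.669 km

D ≈ 4.67 km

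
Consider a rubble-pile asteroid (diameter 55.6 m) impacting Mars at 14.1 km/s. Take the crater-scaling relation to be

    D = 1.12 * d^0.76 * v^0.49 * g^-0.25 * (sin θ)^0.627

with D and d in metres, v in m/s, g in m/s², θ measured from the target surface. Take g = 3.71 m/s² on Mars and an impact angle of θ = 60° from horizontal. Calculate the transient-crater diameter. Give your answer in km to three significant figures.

D ≈ 1.69 km

In SI units: v = 14100 m/s.
d^0.76 = 55.6^0.76 = 21.20
v^0.49 = 14100^0.49 = 107.9
g^-0.25 = 3.71^-0.25 = 0.7205
(sin 60°)^0.627 = 0.8660^0.627 = 0.9137
D = 1.12 × 21.20 × 107.9 × 0.7205 × 0.9137 = 1687 m
   = 1.687 km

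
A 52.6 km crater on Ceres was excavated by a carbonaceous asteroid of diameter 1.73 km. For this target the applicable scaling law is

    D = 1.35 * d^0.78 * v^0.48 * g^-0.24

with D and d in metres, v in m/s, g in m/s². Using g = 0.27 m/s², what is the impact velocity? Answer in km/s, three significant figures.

v ≈ 10.4 km/s

Rearranging for v: v = [D / (1.35 · 1730^0.78 · 0.27^-0.24)]^(1/0.48).
D = 52600 m.
1730^0.78 = 335.5
0.27^-0.24 = 1.369
Denominator = 1.35 × 335.5 × 1.369 = 620.1
D / 620.1 = 52600 / 620.1 = 84.83
v = 84.83^(1/0.48) = 84.83^2.0833 = 10417 m/s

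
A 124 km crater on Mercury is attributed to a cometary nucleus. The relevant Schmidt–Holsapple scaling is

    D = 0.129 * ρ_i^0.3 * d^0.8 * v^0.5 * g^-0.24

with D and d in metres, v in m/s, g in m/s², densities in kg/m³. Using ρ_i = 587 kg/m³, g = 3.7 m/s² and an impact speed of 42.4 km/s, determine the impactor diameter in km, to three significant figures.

Rearranging for d: d = [D / (0.129 · 587^0.3 · 42400^0.5 · 3.7^-0.24)]^(1/0.8).
D = 124000 m.
587^0.3 = 6.770
42400^0.5 = 205.9
3.7^-0.24 = 0.7305
Denominator = 0.129 × 6.770 × 205.9 × 0.7305 = 131.4
D / 131.4 = 124000 / 131.4 = 943.7
d = 943.7^(1/0.8) = 943.7^1.25 = 5230 m

d ≈ 5.23 km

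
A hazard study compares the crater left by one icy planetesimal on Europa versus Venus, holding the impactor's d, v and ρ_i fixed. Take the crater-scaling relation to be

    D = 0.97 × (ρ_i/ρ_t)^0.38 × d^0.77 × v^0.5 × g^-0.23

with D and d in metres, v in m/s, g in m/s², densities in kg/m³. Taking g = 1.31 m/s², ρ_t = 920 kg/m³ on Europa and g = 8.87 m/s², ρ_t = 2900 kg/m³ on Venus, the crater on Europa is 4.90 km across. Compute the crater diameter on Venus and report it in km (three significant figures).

D ≈ 2.04 km

The impactor-only factors (d, v, ρ_i) cancel in the ratio, leaving D_Venus/D_Europa = (g_Venus/g_Europa)^-0.23 · (ρ_t,Europa/ρ_t,Venus)^0.38.
(8.87/1.31)^-0.23 = 6.771^-0.23 = 0.6441
(920/2900)^0.38 = 0.3172^0.38 = 0.6464
Ratio = 0.6441 × 0.6464 = 0.4163
D_Venus = 0.4163 × 4.90 km = 2.04 km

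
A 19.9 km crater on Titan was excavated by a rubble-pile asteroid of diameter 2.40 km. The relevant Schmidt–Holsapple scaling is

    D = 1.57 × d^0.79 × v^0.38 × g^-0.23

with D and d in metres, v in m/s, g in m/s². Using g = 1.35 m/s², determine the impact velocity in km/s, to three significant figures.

v ≈ 7.06 km/s

Rearranging for v: v = [D / (1.57 · 2400^0.79 · 1.35^-0.23)]^(1/0.38).
D = 19900 m.
2400^0.79 = 468.1
1.35^-0.23 = 0.9333
Denominator = 1.57 × 468.1 × 0.9333 = 685.9
D / 685.9 = 19900 / 685.9 = 29.01
v = 29.01^(1/0.38) = 29.01^2.6316 = 7061 m/s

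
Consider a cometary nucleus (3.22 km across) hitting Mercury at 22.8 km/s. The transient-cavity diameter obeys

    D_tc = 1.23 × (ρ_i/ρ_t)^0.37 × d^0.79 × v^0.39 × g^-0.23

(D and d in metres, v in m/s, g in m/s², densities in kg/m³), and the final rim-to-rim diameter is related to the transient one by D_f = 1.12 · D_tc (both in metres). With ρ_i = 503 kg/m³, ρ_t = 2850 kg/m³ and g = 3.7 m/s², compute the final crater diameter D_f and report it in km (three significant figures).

In SI: d = 3220 m, v = 22800 m/s.
(ρ_i/ρ_t)^0.37 = (503/2850)^0.37 = 0.5264
d^0.79 = 3220^0.79 = 590.5
v^0.39 = 22800^0.39 = 50.07
g^-0.23 = 3.7^-0.23 = 0.7401
D_tc = 1.23 × 0.5264 × 590.5 × 50.07 × 0.7401 = 14170 m
D_f = 1.12 × 14170 = 15870 m
     = 15.87 km

D_f ≈ 15.9 km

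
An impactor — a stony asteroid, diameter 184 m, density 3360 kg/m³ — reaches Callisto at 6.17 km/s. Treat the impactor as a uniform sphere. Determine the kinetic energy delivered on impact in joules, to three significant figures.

E ≈ 2.09 × 10^17 J

v = 6170 m/s.
Mass m = (π/6) ρ d³ = (π/6) × 3360 × (184)³ = 1.096 × 10^10 kg
E = ½ m v² = 0.5 × 1.096 × 10^10 × (6170)² = 2.086 × 10^17 J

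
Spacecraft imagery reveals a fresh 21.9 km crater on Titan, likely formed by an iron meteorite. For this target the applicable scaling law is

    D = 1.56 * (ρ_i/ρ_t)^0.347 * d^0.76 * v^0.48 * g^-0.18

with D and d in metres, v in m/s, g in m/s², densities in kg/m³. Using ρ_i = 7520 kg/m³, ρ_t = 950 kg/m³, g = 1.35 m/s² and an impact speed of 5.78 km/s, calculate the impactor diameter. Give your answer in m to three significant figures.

d ≈ 503 m

Rearranging for d: d = [D / (1.56 · (7520/950)^0.347 · 5780^0.48 · 1.35^-0.18)]^(1/0.76).
D = 21900 m.
(7520/950)^0.347 = 2.050
5780^0.48 = 63.93
1.35^-0.18 = 0.9474
Denominator = 1.56 × 2.050 × 63.93 × 0.9474 = 193.7
D / 193.7 = 21900 / 193.7 = 113.1
d = 113.1^(1/0.76) = 113.1^1.3158 = 503.4 m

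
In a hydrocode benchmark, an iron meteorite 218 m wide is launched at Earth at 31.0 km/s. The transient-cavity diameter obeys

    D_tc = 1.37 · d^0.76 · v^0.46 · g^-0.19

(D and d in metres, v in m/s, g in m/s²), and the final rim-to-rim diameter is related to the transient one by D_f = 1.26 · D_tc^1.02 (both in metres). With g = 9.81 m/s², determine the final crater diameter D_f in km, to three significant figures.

D_f ≈ 9.28 km

v = 31000 m/s.
d^0.76 = 218^0.76 = 59.87
v^0.46 = 31000^0.46 = 116.4
g^-0.19 = 9.81^-0.19 = 0.6480
D_tc = 1.37 × 59.87 × 116.4 × 0.6480 = 6187 m
D_f = 1.26 × (6187)^1.02 = 9283 m
     = 9.283 km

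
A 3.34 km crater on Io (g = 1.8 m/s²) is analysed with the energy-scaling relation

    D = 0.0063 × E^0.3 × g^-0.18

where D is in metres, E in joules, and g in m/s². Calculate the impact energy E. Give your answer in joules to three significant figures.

Rearranging: E = [D / (0.0063 · g^-0.18)]^(1/0.3).
D = 3340 m.
g^-0.18 = 1.8^-0.18 = 0.8996
D / (0.0063 × 0.8996) = 3340 / (5.667 × 10^-3) = 5.894 × 10^5
E = (5.894 × 10^5)^3.3333 = 1.716 × 10^19 J

E ≈ 1.72 × 10^19 J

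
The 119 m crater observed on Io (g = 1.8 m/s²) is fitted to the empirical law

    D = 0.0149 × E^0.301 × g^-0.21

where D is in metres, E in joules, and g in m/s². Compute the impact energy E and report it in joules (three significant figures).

E ≈ 1.39 × 10^13 J

Rearranging: E = [D / (0.0149 · g^-0.21)]^(1/0.301).
g^-0.21 = 1.8^-0.21 = 0.8839
D / (0.0149 × 0.8839) = 119 / (0.01317) = 9.036 × 10^3
E = (9.036 × 10^3)^3.3223 = 1.390 × 10^13 J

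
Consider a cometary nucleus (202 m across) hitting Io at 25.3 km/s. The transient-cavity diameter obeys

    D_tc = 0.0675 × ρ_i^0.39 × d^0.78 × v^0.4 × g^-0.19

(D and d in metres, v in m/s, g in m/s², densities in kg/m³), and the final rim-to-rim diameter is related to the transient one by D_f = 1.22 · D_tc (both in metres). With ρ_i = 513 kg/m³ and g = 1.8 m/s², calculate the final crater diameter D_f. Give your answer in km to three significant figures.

D_f ≈ 3.04 km

v = 25300 m/s.
ρ_i^0.39 = 513^0.39 = 11.40
d^0.78 = 202^0.78 = 62.83
v^0.4 = 25300^0.4 = 57.71
g^-0.19 = 1.8^-0.19 = 0.8943
D_tc = 0.0675 × 11.40 × 62.83 × 57.71 × 0.8943 = 2495 m
D_f = 1.22 × 2495 = 3044 m
     = 3.044 km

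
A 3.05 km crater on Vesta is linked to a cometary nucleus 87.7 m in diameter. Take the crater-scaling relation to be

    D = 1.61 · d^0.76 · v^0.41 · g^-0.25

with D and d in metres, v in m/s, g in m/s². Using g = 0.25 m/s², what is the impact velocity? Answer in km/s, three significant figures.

Rearranging for v: v = [D / (1.61 · 87.7^0.76 · 0.25^-0.25)]^(1/0.41).
D = 3050 m.
87.7^0.76 = 29.97
0.25^-0.25 = 1.414
Denominator = 1.61 × 29.97 × 1.414 = 68.23
D / 68.23 = 3050 / 68.23 = 44.70
v = 44.70^(1/0.41) = 44.70^2.439 = 10595 m/s

v ≈ 10.6 km/s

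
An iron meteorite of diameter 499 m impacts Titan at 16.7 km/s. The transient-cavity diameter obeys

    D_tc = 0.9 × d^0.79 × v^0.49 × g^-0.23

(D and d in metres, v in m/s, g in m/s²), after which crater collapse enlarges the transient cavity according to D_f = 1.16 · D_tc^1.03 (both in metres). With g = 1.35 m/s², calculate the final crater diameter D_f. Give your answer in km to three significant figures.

v = 16700 m/s.
d^0.79 = 499^0.79 = 135.4
v^0.49 = 16700^0.49 = 117.3
g^-0.23 = 1.35^-0.23 = 0.9333
D_tc = 0.9 × 135.4 × 117.3 × 0.9333 = 13340 m
D_f = 1.16 × (13340)^1.03 = 20576 m
     = 20.58 km

D_f ≈ 20.6 km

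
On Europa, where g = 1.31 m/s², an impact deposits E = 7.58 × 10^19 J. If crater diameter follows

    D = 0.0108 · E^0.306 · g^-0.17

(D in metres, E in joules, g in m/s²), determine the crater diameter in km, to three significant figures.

E^0.306 = (7.58 × 10^19)^0.306 = 1.211 × 10^6
g^-0.17 = 1.31^-0.17 = 0.9551
D = 0.0108 × 1.211 × 10^6 × 0.9551 = 12492 m
   = 12.49 km

D ≈ 12.5 km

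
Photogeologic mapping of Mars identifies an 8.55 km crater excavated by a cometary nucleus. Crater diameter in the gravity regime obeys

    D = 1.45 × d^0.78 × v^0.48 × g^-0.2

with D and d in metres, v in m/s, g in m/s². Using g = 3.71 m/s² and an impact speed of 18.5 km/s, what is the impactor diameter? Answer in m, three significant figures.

Rearranging for d: d = [D / (1.45 · 18500^0.48 · 3.71^-0.2)]^(1/0.78).
D = 8550 m.
18500^0.48 = 111.7
3.71^-0.2 = 0.7694
Denominator = 1.45 × 111.7 × 0.7694 = 124.6
D / 124.6 = 8550 / 124.6 = 68.62
d = 68.62^(1/0.78) = 68.62^1.2821 = 226.2 m

d ≈ 226 m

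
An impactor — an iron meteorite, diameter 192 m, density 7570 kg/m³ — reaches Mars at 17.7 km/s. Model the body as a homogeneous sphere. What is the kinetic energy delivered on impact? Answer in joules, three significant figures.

v = 17700 m/s.
Mass m = (π/6) ρ d³ = (π/6) × 7570 × (192)³ = 2.805 × 10^10 kg
E = ½ m v² = 0.5 × 2.805 × 10^10 × (17700)² = 4.394 × 10^18 J

E ≈ 4.39 × 10^18 J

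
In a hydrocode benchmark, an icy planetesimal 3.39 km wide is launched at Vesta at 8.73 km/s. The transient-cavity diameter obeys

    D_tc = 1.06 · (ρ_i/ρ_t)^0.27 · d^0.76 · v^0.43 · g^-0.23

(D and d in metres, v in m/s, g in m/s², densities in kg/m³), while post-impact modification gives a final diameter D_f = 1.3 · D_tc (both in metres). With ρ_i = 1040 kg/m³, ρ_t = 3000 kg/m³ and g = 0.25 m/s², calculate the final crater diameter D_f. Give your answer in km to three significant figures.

In SI: d = 3390 m, v = 8730 m/s.
(ρ_i/ρ_t)^0.27 = (1040/3000)^0.27 = 0.7512
d^0.76 = 3390^0.76 = 481.9
v^0.43 = 8730^0.43 = 49.50
g^-0.23 = 0.25^-0.23 = 1.376
D_tc = 1.06 × 0.7512 × 481.9 × 49.50 × 1.376 = 26140 m
D_f = 1.3 × 26140 = 33982 m
     = 33.98 km

D_f ≈ 34.0 km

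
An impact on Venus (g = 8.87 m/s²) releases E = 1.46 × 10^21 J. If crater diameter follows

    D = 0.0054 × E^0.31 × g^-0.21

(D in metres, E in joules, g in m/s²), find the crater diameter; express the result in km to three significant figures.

E^0.31 = (1.46 × 10^21)^0.31 = 3.639 × 10^6
g^-0.21 = 8.87^-0.21 = 0.6323
D = 0.0054 × 3.639 × 10^6 × 0.6323 = 12425 m
   = 12.43 km

D ≈ 12.4 km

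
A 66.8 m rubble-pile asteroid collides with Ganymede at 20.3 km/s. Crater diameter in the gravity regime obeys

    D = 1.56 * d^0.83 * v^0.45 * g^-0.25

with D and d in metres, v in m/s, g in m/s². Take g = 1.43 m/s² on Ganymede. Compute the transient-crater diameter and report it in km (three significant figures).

In SI units: v = 20300 m/s.
d^0.83 = 66.8^0.83 = 32.70
v^0.45 = 20300^0.45 = 86.77
g^-0.25 = 1.43^-0.25 = 0.9145
D = 1.56 × 32.70 × 86.77 × 0.9145 = 4048 m
   = 4.048 km

D ≈ 4.05 km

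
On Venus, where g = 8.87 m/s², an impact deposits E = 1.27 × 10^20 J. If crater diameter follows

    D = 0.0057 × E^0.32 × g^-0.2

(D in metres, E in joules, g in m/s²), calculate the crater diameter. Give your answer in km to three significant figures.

D ≈ 9.99 km

E^0.32 = (1.27 × 10^20)^0.32 = 2.712 × 10^6
g^-0.2 = 8.87^-0.2 = 0.6463
D = 0.0057 × 2.712 × 10^6 × 0.6463 = 9991 m
   = 9.991 km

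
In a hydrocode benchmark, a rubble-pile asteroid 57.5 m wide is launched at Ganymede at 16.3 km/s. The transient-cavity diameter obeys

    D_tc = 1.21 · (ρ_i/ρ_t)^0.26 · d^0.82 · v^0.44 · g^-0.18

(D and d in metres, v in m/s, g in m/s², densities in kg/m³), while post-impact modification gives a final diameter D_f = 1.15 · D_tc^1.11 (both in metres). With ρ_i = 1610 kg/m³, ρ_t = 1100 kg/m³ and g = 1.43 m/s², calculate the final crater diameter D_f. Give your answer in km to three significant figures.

D_f ≈ 6.73 km

v = 16300 m/s.
(ρ_i/ρ_t)^0.26 = (1610/1100)^0.26 = 1.104
d^0.82 = 57.5^0.82 = 27.73
v^0.44 = 16300^0.44 = 71.34
g^-0.18 = 1.43^-0.18 = 0.9376
D_tc = 1.21 × 1.104 × 27.73 × 71.34 × 0.9376 = 2478 m
D_f = 1.15 × (2478)^1.11 = 6732 m
     = 6.732 km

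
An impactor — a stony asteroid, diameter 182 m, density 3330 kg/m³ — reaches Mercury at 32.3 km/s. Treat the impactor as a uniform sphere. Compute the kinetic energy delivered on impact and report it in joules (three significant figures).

E ≈ 5.48 × 10^18 J

v = 32300 m/s.
Mass m = (π/6) ρ d³ = (π/6) × 3330 × (182)³ = 1.051 × 10^10 kg
E = ½ m v² = 0.5 × 1.051 × 10^10 × (32300)² = 5.482 × 10^18 J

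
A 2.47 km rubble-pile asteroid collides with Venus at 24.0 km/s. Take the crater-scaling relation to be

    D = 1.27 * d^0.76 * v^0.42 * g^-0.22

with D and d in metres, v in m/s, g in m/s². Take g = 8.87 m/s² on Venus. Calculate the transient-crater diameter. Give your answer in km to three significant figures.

In SI units: d = 2470 m, v = 24000 m/s.
d^0.76 = 2470^0.76 = 378.8
v^0.42 = 24000^0.42 = 69.13
g^-0.22 = 8.87^-0.22 = 0.6187
D = 1.27 × 378.8 × 69.13 × 0.6187 = 20576 m
   = 20.58 km

D ≈ 20.6 km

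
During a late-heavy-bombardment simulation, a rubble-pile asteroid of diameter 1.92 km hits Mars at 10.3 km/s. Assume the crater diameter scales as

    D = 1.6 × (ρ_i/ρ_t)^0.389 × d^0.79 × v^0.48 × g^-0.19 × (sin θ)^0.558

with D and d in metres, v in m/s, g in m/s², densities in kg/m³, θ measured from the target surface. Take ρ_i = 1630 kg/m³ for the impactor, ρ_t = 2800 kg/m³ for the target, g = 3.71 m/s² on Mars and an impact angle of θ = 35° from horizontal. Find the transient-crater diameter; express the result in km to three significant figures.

In SI units: d = 1920 m, v = 10300 m/s.
(ρ_i/ρ_t)^0.389 = (1630/2800)^0.389 = 0.8102
d^0.79 = 1920^0.79 = 392.5
v^0.48 = 10300^0.48 = 84.36
g^-0.19 = 3.71^-0.19 = 0.7795
(sin 35°)^0.558 = 0.5736^0.558 = 0.7333
D = 1.6 × 0.8102 × 392.5 × 84.36 × 0.7795 × 0.7333 = 24535 m
   = 24.54 km

D ≈ 24.5 km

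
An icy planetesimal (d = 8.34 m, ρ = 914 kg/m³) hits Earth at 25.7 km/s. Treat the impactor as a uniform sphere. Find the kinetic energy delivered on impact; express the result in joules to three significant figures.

E ≈ 9.17 × 10^13 J

v = 25700 m/s.
Mass m = (π/6) ρ d³ = (π/6) × 914 × (8.34)³ = 2.776 × 10^5 kg
E = ½ m v² = 0.5 × 2.776 × 10^5 × (25700)² = 9.168 × 10^13 J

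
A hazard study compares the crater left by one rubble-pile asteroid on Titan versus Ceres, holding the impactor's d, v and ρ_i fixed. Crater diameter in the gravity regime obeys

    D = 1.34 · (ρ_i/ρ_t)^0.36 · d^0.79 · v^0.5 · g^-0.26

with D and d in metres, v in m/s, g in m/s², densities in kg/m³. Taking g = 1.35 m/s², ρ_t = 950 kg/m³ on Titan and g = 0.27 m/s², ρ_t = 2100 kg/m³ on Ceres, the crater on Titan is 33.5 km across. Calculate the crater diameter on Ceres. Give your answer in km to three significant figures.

The impactor-only factors (d, v, ρ_i) cancel in the ratio, leaving D_Ceres/D_Titan = (g_Ceres/g_Titan)^-0.26 · (ρ_t,Titan/ρ_t,Ceres)^0.36.
(0.27/1.35)^-0.26 = 0.2000^-0.26 = 1.520
(950/2100)^0.36 = 0.4524^0.36 = 0.7516
Ratio = 1.520 × 0.7516 = 1.142
D_Ceres = 1.142 × 33.5 km = 38.3 km

D ≈ 38.3 km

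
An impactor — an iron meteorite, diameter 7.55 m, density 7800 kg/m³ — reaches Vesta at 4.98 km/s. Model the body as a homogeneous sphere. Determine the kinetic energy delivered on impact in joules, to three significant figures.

E ≈ 2.18 × 10^13 J

v = 4980 m/s.
Mass m = (π/6) ρ d³ = (π/6) × 7800 × (7.55)³ = 1.758 × 10^6 kg
E = ½ m v² = 0.5 × 1.758 × 10^6 × (4980)² = 2.180 × 10^13 J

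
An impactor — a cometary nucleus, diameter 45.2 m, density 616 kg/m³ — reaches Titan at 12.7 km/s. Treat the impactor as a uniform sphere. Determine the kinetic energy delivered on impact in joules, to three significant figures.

v = 12700 m/s.
Mass m = (π/6) ρ d³ = (π/6) × 616 × (45.2)³ = 2.978 × 10^7 kg
E = ½ m v² = 0.5 × 2.978 × 10^7 × (12700)² = 2.402 × 10^15 J

E ≈ 2.40 × 10^15 J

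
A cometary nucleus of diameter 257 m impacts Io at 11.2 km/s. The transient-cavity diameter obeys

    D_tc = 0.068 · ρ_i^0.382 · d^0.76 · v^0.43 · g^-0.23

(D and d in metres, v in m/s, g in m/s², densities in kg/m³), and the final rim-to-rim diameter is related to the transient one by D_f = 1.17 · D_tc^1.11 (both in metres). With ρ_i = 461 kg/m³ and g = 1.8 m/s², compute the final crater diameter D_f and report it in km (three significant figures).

D_f ≈ 6.34 km

v = 11200 m/s.
ρ_i^0.382 = 461^0.382 = 10.41
d^0.76 = 257^0.76 = 67.85
v^0.43 = 11200^0.43 = 55.10
g^-0.23 = 1.8^-0.23 = 0.8735
D_tc = 0.068 × 10.41 × 67.85 × 55.10 × 0.8735 = 2312 m
D_f = 1.17 × (2312)^1.11 = 6342 m
     = 6.342 km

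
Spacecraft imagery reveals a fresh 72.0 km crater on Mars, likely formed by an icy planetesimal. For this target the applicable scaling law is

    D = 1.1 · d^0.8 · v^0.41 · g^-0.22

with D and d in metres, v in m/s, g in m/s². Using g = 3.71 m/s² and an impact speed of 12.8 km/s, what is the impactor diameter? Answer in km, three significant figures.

d ≈ 11.8 km

Rearranging for d: d = [D / (1.1 · 12800^0.41 · 3.71^-0.22)]^(1/0.8).
D = 72000 m.
12800^0.41 = 48.30
3.71^-0.22 = 0.7494
Denominator = 1.1 × 48.30 × 0.7494 = 39.82
D / 39.82 = 72000 / 39.82 = 1808
d = 1808^(1/0.8) = 1808^1.25 = 11790 m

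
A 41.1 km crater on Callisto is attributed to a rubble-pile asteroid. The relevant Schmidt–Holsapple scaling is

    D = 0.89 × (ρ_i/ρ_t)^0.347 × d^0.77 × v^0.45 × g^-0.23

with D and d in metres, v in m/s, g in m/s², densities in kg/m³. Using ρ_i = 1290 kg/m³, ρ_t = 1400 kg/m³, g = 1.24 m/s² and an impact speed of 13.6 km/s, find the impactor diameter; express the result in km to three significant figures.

d ≈ 4.85 km

Rearranging for d: d = [D / (0.89 · (1290/1400)^0.347 · 13600^0.45 · 1.24^-0.23)]^(1/0.77).
D = 41100 m.
(1290/1400)^0.347 = 0.9720
13600^0.45 = 72.46
1.24^-0.23 = 0.9517
Denominator = 0.89 × 0.9720 × 72.46 × 0.9517 = 59.66
D / 59.66 = 41100 / 59.66 = 688.9
d = 688.9^(1/0.77) = 688.9^1.2987 = 4852 m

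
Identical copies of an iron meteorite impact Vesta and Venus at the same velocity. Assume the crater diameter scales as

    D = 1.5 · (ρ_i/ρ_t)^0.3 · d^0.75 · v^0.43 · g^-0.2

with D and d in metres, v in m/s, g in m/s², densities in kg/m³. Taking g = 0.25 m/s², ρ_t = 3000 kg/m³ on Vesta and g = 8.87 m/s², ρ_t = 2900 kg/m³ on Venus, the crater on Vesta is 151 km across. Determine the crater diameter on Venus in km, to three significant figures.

The impactor-only factors (d, v, ρ_i) cancel in the ratio, leaving D_Venus/D_Vesta = (g_Venus/g_Vesta)^-0.2 · (ρ_t,Vesta/ρ_t,Venus)^0.3.
(8.87/0.25)^-0.2 = 35.48^-0.2 = 0.4898
(3000/2900)^0.3 = 1.034^0.3 = 1.010
Ratio = 0.4898 × 1.010 = 0.4947
D_Venus = 0.4947 × 151 km = 74.7 km

D ≈ 74.7 km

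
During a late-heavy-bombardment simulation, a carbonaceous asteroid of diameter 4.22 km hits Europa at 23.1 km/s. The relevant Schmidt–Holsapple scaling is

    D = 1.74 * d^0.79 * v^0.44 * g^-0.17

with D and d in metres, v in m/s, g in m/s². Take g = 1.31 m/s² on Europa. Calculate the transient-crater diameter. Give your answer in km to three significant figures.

D ≈ 101 km

In SI units: d = 4220 m, v = 23100 m/s.
d^0.79 = 4220^0.79 = 731.1
v^0.44 = 23100^0.44 = 83.17
g^-0.17 = 1.31^-0.17 = 0.9551
D = 1.74 × 731.1 × 83.17 × 0.9551 = 1.011 × 10^5 m
   = 101.1 km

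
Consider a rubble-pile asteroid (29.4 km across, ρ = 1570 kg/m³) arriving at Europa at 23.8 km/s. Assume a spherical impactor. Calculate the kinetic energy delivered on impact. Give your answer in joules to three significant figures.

d = 29400 m; v = 23800 m/s.
Mass m = (π/6) ρ d³ = (π/6) × 1570 × (29400)³ = 2.089 × 10^16 kg
E = ½ m v² = 0.5 × 2.089 × 10^16 × (23800)² = 5.916 × 10^24 J

E ≈ 5.92 × 10^24 J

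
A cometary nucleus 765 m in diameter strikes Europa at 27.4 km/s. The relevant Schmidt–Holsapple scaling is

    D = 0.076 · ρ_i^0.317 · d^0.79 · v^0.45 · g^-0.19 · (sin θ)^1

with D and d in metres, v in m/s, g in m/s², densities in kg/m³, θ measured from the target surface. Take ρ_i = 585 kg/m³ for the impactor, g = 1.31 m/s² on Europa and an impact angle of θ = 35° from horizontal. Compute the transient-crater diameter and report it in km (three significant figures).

In SI units: v = 27400 m/s.
ρ_i^0.317 = 585^0.317 = 7.537
d^0.79 = 765^0.79 = 189.7
v^0.45 = 27400^0.45 = 99.31
g^-0.19 = 1.31^-0.19 = 0.9500
(sin 35°)^1 = 0.5736^1 = 0.5736
D = 0.076 × 7.537 × 189.7 × 99.31 × 0.9500 × 0.5736 = 5880 m
   = 5.880 km

D ≈ 5.88 km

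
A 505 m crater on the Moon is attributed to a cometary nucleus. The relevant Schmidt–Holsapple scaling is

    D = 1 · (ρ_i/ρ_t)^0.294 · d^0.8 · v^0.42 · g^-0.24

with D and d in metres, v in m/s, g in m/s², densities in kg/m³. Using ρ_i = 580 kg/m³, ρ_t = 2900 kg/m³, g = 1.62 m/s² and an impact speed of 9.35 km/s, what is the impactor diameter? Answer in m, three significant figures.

d ≈ 41.1 m

Rearranging for d: d = [D / (1 · (580/2900)^0.294 · 9350^0.42 · 1.62^-0.24)]^(1/0.8).
(580/2900)^0.294 = 0.6230
9350^0.42 = 46.53
1.62^-0.24 = 0.8907
Denominator = 1 × 0.6230 × 46.53 × 0.8907 = 25.82
D / 25.82 = 505 / 25.82 = 19.56
d = 19.56^(1/0.8) = 19.56^1.25 = 41.13 m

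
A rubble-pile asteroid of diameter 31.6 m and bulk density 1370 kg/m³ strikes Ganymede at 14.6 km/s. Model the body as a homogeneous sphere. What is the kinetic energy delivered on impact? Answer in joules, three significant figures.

v = 14600 m/s.
Mass m = (π/6) ρ d³ = (π/6) × 1370 × (31.6)³ = 2.263 × 10^7 kg
E = ½ m v² = 0.5 × 2.263 × 10^7 × (14600)² = 2.412 × 10^15 J

E ≈ 2.41 × 10^15 J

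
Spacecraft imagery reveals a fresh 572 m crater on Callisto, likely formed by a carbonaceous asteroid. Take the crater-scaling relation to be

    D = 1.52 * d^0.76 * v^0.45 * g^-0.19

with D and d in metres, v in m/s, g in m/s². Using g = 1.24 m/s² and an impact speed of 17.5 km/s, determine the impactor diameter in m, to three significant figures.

Rearranging for d: d = [D / (1.52 · 17500^0.45 · 1.24^-0.19)]^(1/0.76).
17500^0.45 = 81.16
1.24^-0.19 = 0.9600
Denominator = 1.52 × 81.16 × 0.9600 = 118.4
D / 118.4 = 572 / 118.4 = 4.831
d = 4.831^(1/0.76) = 4.831^1.3158 = 7.944 m

d ≈ 7.94 m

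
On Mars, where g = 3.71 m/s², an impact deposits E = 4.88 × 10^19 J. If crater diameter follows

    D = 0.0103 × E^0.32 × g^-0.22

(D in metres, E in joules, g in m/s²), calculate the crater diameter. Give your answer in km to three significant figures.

D ≈ 15.4 km

E^0.32 = (4.88 × 10^19)^0.32 = 1.997 × 10^6
g^-0.22 = 3.71^-0.22 = 0.7494
D = 0.0103 × 1.997 × 10^6 × 0.7494 = 15414 m
   = 15.41 km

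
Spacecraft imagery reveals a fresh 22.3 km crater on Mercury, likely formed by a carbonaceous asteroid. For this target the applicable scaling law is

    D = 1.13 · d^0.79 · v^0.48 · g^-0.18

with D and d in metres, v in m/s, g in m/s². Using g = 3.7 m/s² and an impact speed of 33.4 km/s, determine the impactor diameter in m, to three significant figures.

d ≈ 657 m

Rearranging for d: d = [D / (1.13 · 33400^0.48 · 3.7^-0.18)]^(1/0.79).
D = 22300 m.
33400^0.48 = 148.4
3.7^-0.18 = 0.7902
Denominator = 1.13 × 148.4 × 0.7902 = 132.5
D / 132.5 = 22300 / 132.5 = 168.3
d = 168.3^(1/0.79) = 168.3^1.2658 = 657.3 m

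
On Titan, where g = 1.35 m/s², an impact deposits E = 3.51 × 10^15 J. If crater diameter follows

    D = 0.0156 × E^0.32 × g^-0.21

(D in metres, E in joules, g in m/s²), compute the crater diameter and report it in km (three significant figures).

D ≈ 1.38 km

E^0.32 = (3.51 × 10^15)^0.32 = 9.430 × 10^4
g^-0.21 = 1.35^-0.21 = 0.9389
D = 0.0156 × 9.430 × 10^4 × 0.9389 = 1381 m
   = 1.381 km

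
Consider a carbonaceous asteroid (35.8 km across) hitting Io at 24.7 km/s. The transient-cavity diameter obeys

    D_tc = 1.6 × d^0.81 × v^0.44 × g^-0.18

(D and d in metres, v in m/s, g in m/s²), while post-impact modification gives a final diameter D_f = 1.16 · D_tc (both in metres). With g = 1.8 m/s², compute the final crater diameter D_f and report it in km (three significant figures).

In SI: d = 35800 m, v = 24700 m/s.
d^0.81 = 35800^0.81 = 4883
v^0.44 = 24700^0.44 = 85.66
g^-0.18 = 1.8^-0.18 = 0.8996
D_tc = 1.6 × 4883 × 85.66 × 0.8996 = 6.021 × 10^5 m
D_f = 1.16 × 6.021 × 10^5 = 6.984 × 10^5 m
     = 698.4 km

D_f ≈ 698 km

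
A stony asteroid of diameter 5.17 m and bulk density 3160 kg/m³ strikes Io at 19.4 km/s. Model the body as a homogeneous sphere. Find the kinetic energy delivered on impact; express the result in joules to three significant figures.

E ≈ 4.30 × 10^13 J

v = 19400 m/s.
Mass m = (π/6) ρ d³ = (π/6) × 3160 × (5.17)³ = 2.286 × 10^5 kg
E = ½ m v² = 0.5 × 2.286 × 10^5 × (19400)² = 4.302 × 10^13 J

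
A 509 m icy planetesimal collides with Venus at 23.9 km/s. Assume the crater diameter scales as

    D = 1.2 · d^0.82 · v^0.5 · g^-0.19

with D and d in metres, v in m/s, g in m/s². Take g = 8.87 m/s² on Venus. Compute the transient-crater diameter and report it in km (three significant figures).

D ≈ 20.3 km

In SI units: v = 23900 m/s.
d^0.82 = 509^0.82 = 165.8
v^0.5 = 23900^0.5 = 154.6
g^-0.19 = 8.87^-0.19 = 0.6605
D = 1.2 × 165.8 × 154.6 × 0.6605 = 20316 m
   = 20.32 km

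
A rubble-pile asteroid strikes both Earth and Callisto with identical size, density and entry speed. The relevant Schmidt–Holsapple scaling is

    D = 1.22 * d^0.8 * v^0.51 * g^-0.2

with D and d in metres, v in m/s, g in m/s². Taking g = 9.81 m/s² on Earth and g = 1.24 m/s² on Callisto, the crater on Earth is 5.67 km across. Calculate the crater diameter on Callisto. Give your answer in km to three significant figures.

All impactor-dependent factors cancel in the ratio, leaving D_Callisto/D_Earth = (g_Callisto/g_Earth)^-0.2.
(1.24/9.81)^-0.2 = 0.1264^-0.2 = 1.512
D_Callisto = 1.512 × 5.67 km = 8.57 km

D ≈ 8.57 km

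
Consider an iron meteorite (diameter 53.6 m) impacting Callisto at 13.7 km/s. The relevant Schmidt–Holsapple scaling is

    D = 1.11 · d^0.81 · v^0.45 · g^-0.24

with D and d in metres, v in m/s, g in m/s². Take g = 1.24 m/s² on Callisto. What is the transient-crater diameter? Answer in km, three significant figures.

In SI units: v = 13700 m/s.
d^0.81 = 53.6^0.81 = 25.15
v^0.45 = 13700^0.45 = 72.70
g^-0.24 = 1.24^-0.24 = 0.9497
D = 1.11 × 25.15 × 72.70 × 0.9497 = 1927 m
   = 1.927 km

D ≈ 1.93 km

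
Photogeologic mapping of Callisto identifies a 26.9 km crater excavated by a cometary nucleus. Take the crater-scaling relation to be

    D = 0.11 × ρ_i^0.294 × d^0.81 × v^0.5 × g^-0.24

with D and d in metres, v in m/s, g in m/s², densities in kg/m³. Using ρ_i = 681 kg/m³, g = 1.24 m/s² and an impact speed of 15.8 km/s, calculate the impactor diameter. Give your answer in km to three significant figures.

d ≈ 1.15 km

Rearranging for d: d = [D / (0.11 · 681^0.294 · 15800^0.5 · 1.24^-0.24)]^(1/0.81).
D = 26900 m.
681^0.294 = 6.807
15800^0.5 = 125.7
1.24^-0.24 = 0.9497
Denominator = 0.11 × 6.807 × 125.7 × 0.9497 = 89.39
D / 89.39 = 26900 / 89.39 = 300.9
d = 300.9^(1/0.81) = 300.9^1.2346 = 1148 m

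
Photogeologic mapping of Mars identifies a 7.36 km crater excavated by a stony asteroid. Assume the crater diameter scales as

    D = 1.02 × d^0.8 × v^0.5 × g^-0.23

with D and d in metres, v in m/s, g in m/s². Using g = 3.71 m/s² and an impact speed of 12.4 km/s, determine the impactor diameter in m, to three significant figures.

d ≈ 268 m

Rearranging for d: d = [D / (1.02 · 12400^0.5 · 3.71^-0.23)]^(1/0.8).
D = 7360 m.
12400^0.5 = 111.4
3.71^-0.23 = 0.7397
Denominator = 1.02 × 111.4 × 0.7397 = 84.05
D / 84.05 = 7360 / 84.05 = 87.57
d = 87.57^(1/0.8) = 87.57^1.25 = 267.9 m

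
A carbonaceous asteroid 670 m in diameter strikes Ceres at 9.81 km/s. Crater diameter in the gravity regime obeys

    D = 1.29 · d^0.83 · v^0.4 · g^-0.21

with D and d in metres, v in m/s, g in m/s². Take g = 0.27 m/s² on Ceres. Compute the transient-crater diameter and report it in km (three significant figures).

D ≈ 14.9 km

In SI units: v = 9810 m/s.
d^0.83 = 670^0.83 = 221.6
v^0.4 = 9810^0.4 = 39.51
g^-0.21 = 0.27^-0.21 = 1.316
D = 1.29 × 221.6 × 39.51 × 1.316 = 14864 m
   = 14.86 km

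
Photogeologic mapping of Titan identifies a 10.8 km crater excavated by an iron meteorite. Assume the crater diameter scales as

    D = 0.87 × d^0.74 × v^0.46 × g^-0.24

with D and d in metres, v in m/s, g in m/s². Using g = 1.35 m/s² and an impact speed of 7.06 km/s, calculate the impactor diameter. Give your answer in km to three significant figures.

Rearranging for d: d = [D / (0.87 · 7060^0.46 · 1.35^-0.24)]^(1/0.74).
D = 10800 m.
7060^0.46 = 58.95
1.35^-0.24 = 0.9305
Denominator = 0.87 × 58.95 × 0.9305 = 47.72
D / 47.72 = 10800 / 47.72 = 226.3
d = 226.3^(1/0.74) = 226.3^1.3514 = 1521 m

d ≈ 1.52 km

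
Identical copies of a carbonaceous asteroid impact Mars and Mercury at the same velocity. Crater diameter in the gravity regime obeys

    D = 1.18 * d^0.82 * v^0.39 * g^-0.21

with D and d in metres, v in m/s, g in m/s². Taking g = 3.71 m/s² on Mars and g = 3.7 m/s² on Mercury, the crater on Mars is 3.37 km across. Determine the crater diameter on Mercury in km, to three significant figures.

D ≈ 3.37 km

All impactor-dependent factors cancel in the ratio, leaving D_Mercury/D_Mars = (g_Mercury/g_Mars)^-0.21.
(3.7/3.71)^-0.21 = 0.9973^-0.21 = 1.001
D_Mercury = 1.001 × 3.37 km = 3.37 km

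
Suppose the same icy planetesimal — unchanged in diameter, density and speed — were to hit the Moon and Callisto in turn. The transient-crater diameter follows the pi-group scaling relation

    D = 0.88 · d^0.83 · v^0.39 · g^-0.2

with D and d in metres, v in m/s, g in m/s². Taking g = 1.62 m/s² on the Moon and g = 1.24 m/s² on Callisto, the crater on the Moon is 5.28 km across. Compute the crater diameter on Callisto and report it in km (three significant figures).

All impactor-dependent factors cancel in the ratio, leaving D_Callisto/D_Moon = (g_Callisto/g_Moon)^-0.2.
(1.24/1.62)^-0.2 = 0.7654^-0.2 = 1.055
D_Callisto = 1.055 × 5.28 km = 5.57 km

D ≈ 5.57 km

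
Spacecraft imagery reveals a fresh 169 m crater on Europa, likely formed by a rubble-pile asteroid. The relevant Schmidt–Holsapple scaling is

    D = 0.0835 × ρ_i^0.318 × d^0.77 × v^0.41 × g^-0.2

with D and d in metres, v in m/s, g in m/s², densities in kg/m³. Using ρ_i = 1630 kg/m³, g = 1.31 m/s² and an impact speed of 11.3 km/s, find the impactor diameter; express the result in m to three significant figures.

Rearranging for d: d = [D / (0.0835 · 1630^0.318 · 11300^0.41 · 1.31^-0.2)]^(1/0.77).
1630^0.318 = 10.51
11300^0.41 = 45.89
1.31^-0.2 = 0.9474
Denominator = 0.0835 × 10.51 × 45.89 × 0.9474 = 38.15
D / 38.15 = 169 / 38.15 = 4.430
d = 4.430^(1/0.77) = 4.430^1.2987 = 6.910 m

d ≈ 6.91 m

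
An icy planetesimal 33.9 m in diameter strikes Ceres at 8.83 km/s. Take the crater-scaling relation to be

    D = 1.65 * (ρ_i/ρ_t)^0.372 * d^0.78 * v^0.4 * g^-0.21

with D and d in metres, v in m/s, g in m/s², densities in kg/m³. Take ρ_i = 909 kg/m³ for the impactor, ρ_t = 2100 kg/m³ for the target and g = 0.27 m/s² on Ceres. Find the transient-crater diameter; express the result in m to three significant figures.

In SI units: v = 8830 m/s.
(ρ_i/ρ_t)^0.372 = (909/2100)^0.372 = 0.7324
d^0.78 = 33.9^0.78 = 15.62
v^0.4 = 8830^0.4 = 37.88
g^-0.21 = 0.27^-0.21 = 1.316
D = 1.65 × 0.7324 × 15.62 × 37.88 × 1.316 = 941.0 m

D ≈ 941 m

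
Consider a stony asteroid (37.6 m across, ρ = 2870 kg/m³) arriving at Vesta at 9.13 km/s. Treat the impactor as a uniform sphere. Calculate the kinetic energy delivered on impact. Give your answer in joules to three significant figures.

E ≈ 3.33 × 10^15 J

v = 9130 m/s.
Mass m = (π/6) ρ d³ = (π/6) × 2870 × (37.6)³ = 7.988 × 10^7 kg
E = ½ m v² = 0.5 × 7.988 × 10^7 × (9130)² = 3.329 × 10^15 J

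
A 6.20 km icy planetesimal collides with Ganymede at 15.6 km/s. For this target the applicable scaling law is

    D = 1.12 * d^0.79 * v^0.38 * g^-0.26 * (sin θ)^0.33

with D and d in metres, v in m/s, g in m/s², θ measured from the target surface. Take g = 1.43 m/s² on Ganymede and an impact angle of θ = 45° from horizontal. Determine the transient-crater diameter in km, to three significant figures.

D ≈ 35.4 km

In SI units: d = 6200 m, v = 15600 m/s.
d^0.79 = 6200^0.79 = 990.8
v^0.38 = 15600^0.38 = 39.21
g^-0.26 = 1.43^-0.26 = 0.9112
(sin 45°)^0.33 = 0.7071^0.33 = 0.8919
D = 1.12 × 990.8 × 39.21 × 0.9112 × 0.8919 = 35362 m
   = 35.36 km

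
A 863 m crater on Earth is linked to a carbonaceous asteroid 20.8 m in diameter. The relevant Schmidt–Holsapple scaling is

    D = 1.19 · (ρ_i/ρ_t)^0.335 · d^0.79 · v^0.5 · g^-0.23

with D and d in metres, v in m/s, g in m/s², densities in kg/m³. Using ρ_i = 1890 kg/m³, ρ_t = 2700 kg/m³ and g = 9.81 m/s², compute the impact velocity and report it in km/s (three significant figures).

v ≈ 15.8 km/s

Rearranging for v: v = [D / (1.19 · (1890/2700)^0.335 · 20.8^0.79 · 9.81^-0.23)]^(1/0.5).
(1890/2700)^0.335 = 0.8874
20.8^0.79 = 11.00
9.81^-0.23 = 0.5914
Denominator = 1.19 × 0.8874 × 11.00 × 0.5914 = 6.870
D / 6.870 = 863 / 6.870 = 125.6
v = 125.6^(1/0.5) = 125.6^2 = 15775 m/s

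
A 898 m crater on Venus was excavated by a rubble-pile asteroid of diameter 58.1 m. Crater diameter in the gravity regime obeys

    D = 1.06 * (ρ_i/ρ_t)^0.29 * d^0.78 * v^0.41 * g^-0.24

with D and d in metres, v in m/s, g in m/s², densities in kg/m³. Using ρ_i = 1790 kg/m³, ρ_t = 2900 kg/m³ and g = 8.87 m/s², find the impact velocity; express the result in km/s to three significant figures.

Rearranging for v: v = [D / (1.06 · (1790/2900)^0.29 · 58.1^0.78 · 8.87^-0.24)]^(1/0.41).
(1790/2900)^0.29 = 0.8694
58.1^0.78 = 23.77
8.87^-0.24 = 0.5922
Denominator = 1.06 × 0.8694 × 23.77 × 0.5922 = 12.97
D / 12.97 = 898 / 12.97 = 69.24
v = 69.24^(1/0.41) = 69.24^2.439 = 30806 m/s

v ≈ 30.8 km/s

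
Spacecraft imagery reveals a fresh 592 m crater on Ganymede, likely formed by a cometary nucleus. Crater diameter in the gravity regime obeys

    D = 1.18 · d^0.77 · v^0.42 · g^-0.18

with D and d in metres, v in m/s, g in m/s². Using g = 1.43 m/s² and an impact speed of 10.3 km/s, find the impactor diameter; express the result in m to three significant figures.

d ≈ 22.6 m

Rearranging for d: d = [D / (1.18 · 10300^0.42 · 1.43^-0.18)]^(1/0.77).
10300^0.42 = 48.46
1.43^-0.18 = 0.9376
Denominator = 1.18 × 48.46 × 0.9376 = 53.61
D / 53.61 = 592 / 53.61 = 11.04
d = 11.04^(1/0.77) = 11.04^1.2987 = 22.62 m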